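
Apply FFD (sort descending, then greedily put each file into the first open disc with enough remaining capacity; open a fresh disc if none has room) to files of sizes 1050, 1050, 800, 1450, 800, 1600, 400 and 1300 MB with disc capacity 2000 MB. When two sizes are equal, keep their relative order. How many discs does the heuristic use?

5

Sorted descending: 1600, 1450, 1300, 1050, 1050, 800, 800, 400.
  1600 → disc 1 (new)  [load 1600/2000]
  1450 → disc 2 (new)  [load 1450/2000]
  1300 → disc 3 (new)  [load 1300/2000]
  1050 → disc 4 (new)  [load 1050/2000]
  1050 → disc 5 (new)  [load 1050/2000]
  800 → disc 4  [load 1850/2000]
  800 → disc 5  [load 1850/2000]
  400 → disc 1  [load 2000/2000]
5 discs opened.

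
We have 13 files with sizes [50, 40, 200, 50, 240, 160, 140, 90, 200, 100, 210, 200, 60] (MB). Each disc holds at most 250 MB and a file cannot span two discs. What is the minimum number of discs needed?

Total = 240 + 210 + 200 + 200 + 200 + 160 + 140 + 100 + 90 + 60 + 50 + 50 + 40 = 1740 MB.
Lower bound: ⌈1740/250⌉ = 7 discs.
A packing using 8 discs:
  disc 1: 240 = 240
  disc 2: 210 + 40 = 250
  disc 3: 200 + 50 = 250
  disc 4: 200 + 50 = 250
  disc 5: 200 = 200
  disc 6: 160 + 90 = 250
  disc 7: 140 + 100 = 240
  disc 8: 60 = 60
No arrangement into 7 discs stays within capacity, so 8 is optimal.

8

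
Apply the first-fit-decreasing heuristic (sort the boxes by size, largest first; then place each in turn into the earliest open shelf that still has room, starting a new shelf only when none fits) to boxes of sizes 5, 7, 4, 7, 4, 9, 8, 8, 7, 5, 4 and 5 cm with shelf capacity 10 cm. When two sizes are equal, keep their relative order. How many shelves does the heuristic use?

9

Sorted descending: 9, 8, 8, 7, 7, 7, 5, 5, 5, 4, 4, 4.
  9 → shelf 1 (new)  [load 9/10]
  8 → shelf 2 (new)  [load 8/10]
  8 → shelf 3 (new)  [load 8/10]
  7 → shelf 4 (new)  [load 7/10]
  7 → shelf 5 (new)  [load 7/10]
  7 → shelf 6 (new)  [load 7/10]
  5 → shelf 7 (new)  [load 5/10]
  5 → shelf 7  [load 10/10]
  5 → shelf 8 (new)  [load 5/10]
  4 → shelf 8  [load 9/10]
  4 → shelf 9 (new)  [load 4/10]
  4 → shelf 9  [load 8/10]
9 shelves opened.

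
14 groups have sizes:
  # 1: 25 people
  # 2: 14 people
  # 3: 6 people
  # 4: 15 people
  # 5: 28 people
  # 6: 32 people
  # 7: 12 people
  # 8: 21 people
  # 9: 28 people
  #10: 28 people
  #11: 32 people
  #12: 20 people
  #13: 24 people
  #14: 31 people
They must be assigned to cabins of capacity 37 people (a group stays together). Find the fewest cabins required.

Total = 32 + 32 + 31 + 28 + 28 + 28 + 25 + 24 + 21 + 20 + 15 + 14 + 12 + 6 = 316 people.
Lower bound: ⌈316/37⌉ = 9 cabins.
Also, 10 groups each exceed 37/2 people, and no two of those can share a cabin, so at least 10 cabins are needed.
A packing using 10 cabins:
  cabin 1: 32 = 32
  cabin 2: 32 = 32
  cabin 3: 31 + 6 = 37
  cabin 4: 28 = 28
  cabin 5: 28 = 28
  cabin 6: 28 = 28
  cabin 7: 25 + 12 = 37
  cabin 8: 24 = 24
  cabin 9: 21 + 15 = 36
  cabin 10: 20 + 14 = 34
This matches the lower bound, so 10 is optimal.

10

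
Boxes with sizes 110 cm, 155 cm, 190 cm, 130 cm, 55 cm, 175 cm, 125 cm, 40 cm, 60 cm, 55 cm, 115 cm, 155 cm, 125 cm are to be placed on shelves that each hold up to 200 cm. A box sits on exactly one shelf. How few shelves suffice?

9

Total = 190 + 175 + 155 + 155 + 130 + 125 + 125 + 115 + 110 + 60 + 55 + 55 + 40 = 1490 cm.
Lower bound: ⌈1490/200⌉ = 8 shelves.
Also, 9 boxes each exceed 100 cm, and no two of those can share a shelf, so at least 9 shelves are needed.
A packing using 9 shelves:
  shelf 1: 190 = 190
  shelf 2: 175 = 175
  shelf 3: 155 + 40 = 195
  shelf 4: 155 = 155
  shelf 5: 130 + 60 = 190
  shelf 6: 125 + 55 = 180
  shelf 7: 125 + 55 = 180
  shelf 8: 115 = 115
  shelf 9: 110 = 110
This matches the lower bound, so 9 is optimal.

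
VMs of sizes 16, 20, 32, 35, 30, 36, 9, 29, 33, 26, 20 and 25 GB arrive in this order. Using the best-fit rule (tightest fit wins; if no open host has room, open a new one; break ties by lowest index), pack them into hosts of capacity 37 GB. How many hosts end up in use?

  16 → host 1 (new)  [load 16/37]
  20 → host 1  [load 36/37]
  32 → host 2 (new)  [load 32/37]
  35 → host 3 (new)  [load 35/37]
  30 → host 4 (new)  [load 30/37]
  36 → host 5 (new)  [load 36/37]
  9 → host 6 (new)  [load 9/37]
  29 → host 7 (new)  [load 29/37]
  33 → host 8 (new)  [load 33/37]
  26 → host 6  [load 35/37]
  20 → host 9 (new)  [load 20/37]
  25 → host 10 (new)  [load 25/37]
10 hosts opened.

10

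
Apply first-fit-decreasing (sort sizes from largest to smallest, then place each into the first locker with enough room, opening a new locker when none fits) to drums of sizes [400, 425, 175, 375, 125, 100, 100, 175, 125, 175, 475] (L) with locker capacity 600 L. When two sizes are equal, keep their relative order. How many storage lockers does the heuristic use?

5

Sorted descending: 475, 425, 400, 375, 175, 175, 175, 125, 125, 100, 100.
  475 → locker 1 (new)  [load 475/600]
  425 → locker 2 (new)  [load 425/600]
  400 → locker 3 (new)  [load 400/600]
  375 → locker 4 (new)  [load 375/600]
  175 → locker 2  [load 600/600]
  175 → locker 3  [load 575/600]
  175 → locker 4  [load 550/600]
  125 → locker 1  [load 600/600]
  125 → locker 5 (new)  [load 125/600]
  100 → locker 5  [load 225/600]
  100 → locker 5  [load 325/600]
5 storage lockers opened.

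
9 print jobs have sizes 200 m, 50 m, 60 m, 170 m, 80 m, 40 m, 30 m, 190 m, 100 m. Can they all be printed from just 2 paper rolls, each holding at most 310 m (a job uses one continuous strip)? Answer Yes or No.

Total = 920 m; ⌈920/310⌉ = 3.
At least 3 paper rolls are required, but only 2 are allowed.

No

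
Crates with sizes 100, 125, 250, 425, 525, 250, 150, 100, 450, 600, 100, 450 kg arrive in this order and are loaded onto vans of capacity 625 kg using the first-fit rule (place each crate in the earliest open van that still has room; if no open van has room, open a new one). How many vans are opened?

  100 → van 1 (new)  [load 100/625]
  125 → van 1  [load 225/625]
  250 → van 1  [load 475/625]
  425 → van 2 (new)  [load 425/625]
  525 → van 3 (new)  [load 525/625]
  250 → van 4 (new)  [load 250/625]
  150 → van 1  [load 625/625]
  100 → van 2  [load 525/625]
  450 → van 5 (new)  [load 450/625]
  600 → van 6 (new)  [load 600/625]
  100 → van 2  [load 625/625]
  450 → van 7 (new)  [load 450/625]
7 vans opened.

7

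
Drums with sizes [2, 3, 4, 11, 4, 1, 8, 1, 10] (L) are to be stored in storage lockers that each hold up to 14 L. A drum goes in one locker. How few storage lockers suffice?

Total = 11 + 10 + 8 + 4 + 4 + 3 + 2 + 1 + 1 = 44 L.
Lower bound: ⌈44/14⌉ = 4 storage lockers.
A packing using 4 storage lockers:
  locker 1: 11 + 3 = 14
  locker 2: 10 + 4 = 14
  locker 3: 8 + 4 + 2 = 14
  locker 4: 1 + 1 = 2
This matches the lower bound, so 4 is optimal.

4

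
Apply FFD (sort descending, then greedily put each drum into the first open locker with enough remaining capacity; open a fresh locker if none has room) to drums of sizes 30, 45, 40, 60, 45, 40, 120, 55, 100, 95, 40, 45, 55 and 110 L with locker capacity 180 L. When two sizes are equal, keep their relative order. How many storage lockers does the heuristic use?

Sorted descending: 120, 110, 100, 95, 60, 55, 55, 45, 45, 45, 40, 40, 40, 30.
  120 → locker 1 (new)  [load 120/180]
  110 → locker 2 (new)  [load 110/180]
  100 → locker 3 (new)  [load 100/180]
  95 → locker 4 (new)  [load 95/180]
  60 → locker 1  [load 180/180]
  55 → locker 2  [load 165/180]
  55 → locker 3  [load 155/180]
  45 → locker 4  [load 140/180]
  45 → locker 5 (new)  [load 45/180]
  45 → locker 5  [load 90/180]
  40 → locker 4  [load 180/180]
  40 → locker 5  [load 130/180]
  40 → locker 5  [load 170/180]
  30 → locker 6 (new)  [load 30/180]
6 storage lockers opened.

6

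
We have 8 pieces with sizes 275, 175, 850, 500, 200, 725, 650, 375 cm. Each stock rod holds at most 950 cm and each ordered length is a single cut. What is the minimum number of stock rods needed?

Total = 850 + 725 + 650 + 500 + 375 + 275 + 200 + 175 = 3750 cm.
Lower bound: ⌈3750/950⌉ = 4 stock rods.
A packing using 5 stock rods:
  stock rod 1: 850 = 850
  stock rod 2: 725 + 200 = 925
  stock rod 3: 650 + 275 = 925
  stock rod 4: 500 + 375 = 875
  stock rod 5: 175 = 175
No arrangement into 4 stock rods stays within capacity, so 5 is optimal.

5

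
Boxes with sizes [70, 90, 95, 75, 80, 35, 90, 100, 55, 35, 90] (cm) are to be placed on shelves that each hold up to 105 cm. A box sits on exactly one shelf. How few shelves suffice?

9

Total = 100 + 95 + 90 + 90 + 90 + 80 + 75 + 70 + 55 + 35 + 35 = 815 cm.
Lower bound: ⌈815/105⌉ = 8 shelves.
Also, 9 boxes each exceed 105/2 cm, and no two of those can share a shelf, so at least 9 shelves are needed.
A packing using 9 shelves:
  shelf 1: 100 = 100
  shelf 2: 95 = 95
  shelf 3: 90 = 90
  shelf 4: 90 = 90
  shelf 5: 90 = 90
  shelf 6: 80 = 80
  shelf 7: 75 = 75
  shelf 8: 70 + 35 = 105
  shelf 9: 55 + 35 = 90
This matches the lower bound, so 9 is optimal.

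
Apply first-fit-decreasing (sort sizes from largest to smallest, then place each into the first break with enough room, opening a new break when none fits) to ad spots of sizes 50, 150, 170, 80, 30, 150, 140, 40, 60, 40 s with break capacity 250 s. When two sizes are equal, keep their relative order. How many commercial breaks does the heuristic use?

4

Sorted descending: 170, 150, 150, 140, 80, 60, 50, 40, 40, 30.
  170 → break 1 (new)  [load 170/250]
  150 → break 2 (new)  [load 150/250]
  150 → break 3 (new)  [load 150/250]
  140 → break 4 (new)  [load 140/250]
  80 → break 1  [load 250/250]
  60 → break 2  [load 210/250]
  50 → break 3  [load 200/250]
  40 → break 2  [load 250/250]
  40 → break 3  [load 240/250]
  30 → break 4  [load 170/250]
4 commercial breaks opened.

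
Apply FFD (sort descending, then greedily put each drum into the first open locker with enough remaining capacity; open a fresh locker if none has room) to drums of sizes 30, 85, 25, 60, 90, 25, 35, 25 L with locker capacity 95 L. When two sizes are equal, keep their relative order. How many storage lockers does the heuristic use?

5

Sorted descending: 90, 85, 60, 35, 30, 25, 25, 25.
  90 → locker 1 (new)  [load 90/95]
  85 → locker 2 (new)  [load 85/95]
  60 → locker 3 (new)  [load 60/95]
  35 → locker 3  [load 95/95]
  30 → locker 4 (new)  [load 30/95]
  25 → locker 4  [load 55/95]
  25 → locker 4  [load 80/95]
  25 → locker 5 (new)  [load 25/95]
5 storage lockers opened.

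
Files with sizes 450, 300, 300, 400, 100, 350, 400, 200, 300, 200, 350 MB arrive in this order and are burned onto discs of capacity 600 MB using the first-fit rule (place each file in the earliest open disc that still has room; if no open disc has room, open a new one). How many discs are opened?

7

  450 → disc 1 (new)  [load 450/600]
  300 → disc 2 (new)  [load 300/600]
  300 → disc 2  [load 600/600]
  400 → disc 3 (new)  [load 400/600]
  100 → disc 1  [load 550/600]
  350 → disc 4 (new)  [load 350/600]
  400 → disc 5 (new)  [load 400/600]
  200 → disc 3  [load 600/600]
  300 → disc 6 (new)  [load 300/600]
  200 → disc 4  [load 550/600]
  350 → disc 7 (new)  [load 350/600]
7 discs opened.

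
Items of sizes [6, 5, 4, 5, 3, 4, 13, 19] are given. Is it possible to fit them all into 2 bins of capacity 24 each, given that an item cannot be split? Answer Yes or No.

Total = 59; ⌈59/24⌉ = 3.
At least 3 bins are required, but only 2 are allowed.

No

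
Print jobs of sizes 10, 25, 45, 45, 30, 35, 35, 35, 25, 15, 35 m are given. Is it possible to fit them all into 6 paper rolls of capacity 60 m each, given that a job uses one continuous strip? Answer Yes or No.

No

Total = 335 m; ⌈335/60⌉ = 6.
The bound of 6 does not rule out 6, but exhaustive search shows no assignment into 6 paper rolls of capacity 60 m exists — the minimum is 7.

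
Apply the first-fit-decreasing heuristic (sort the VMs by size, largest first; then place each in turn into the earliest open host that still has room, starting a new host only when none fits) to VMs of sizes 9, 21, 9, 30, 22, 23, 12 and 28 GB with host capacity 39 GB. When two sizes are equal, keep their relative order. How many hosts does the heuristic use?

5

Sorted descending: 30, 28, 23, 22, 21, 12, 9, 9.
  30 → host 1 (new)  [load 30/39]
  28 → host 2 (new)  [load 28/39]
  23 → host 3 (new)  [load 23/39]
  22 → host 4 (new)  [load 22/39]
  21 → host 5 (new)  [load 21/39]
  12 → host 3  [load 35/39]
  9 → host 1  [load 39/39]
  9 → host 2  [load 37/39]
5 hosts opened.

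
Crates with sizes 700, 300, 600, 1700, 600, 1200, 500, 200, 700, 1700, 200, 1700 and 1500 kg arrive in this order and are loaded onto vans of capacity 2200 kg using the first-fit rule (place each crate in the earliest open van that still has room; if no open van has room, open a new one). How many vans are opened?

6

  700 → van 1 (new)  [load 700/2200]
  300 → van 1  [load 1000/2200]
  600 → van 1  [load 1600/2200]
  1700 → van 2 (new)  [load 1700/2200]
  600 → van 1  [load 2200/2200]
  1200 → van 3 (new)  [load 1200/2200]
  500 → van 2  [load 2200/2200]
  200 → van 3  [load 1400/2200]
  700 → van 3  [load 2100/2200]
  1700 → van 4 (new)  [load 1700/2200]
  200 → van 4  [load 1900/2200]
  1700 → van 5 (new)  [load 1700/2200]
  1500 → van 6 (new)  [load 1500/2200]
6 vans opened.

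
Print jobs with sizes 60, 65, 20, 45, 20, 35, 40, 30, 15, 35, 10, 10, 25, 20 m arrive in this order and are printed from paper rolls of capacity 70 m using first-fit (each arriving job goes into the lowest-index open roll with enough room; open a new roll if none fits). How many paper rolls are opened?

  60 → roll 1 (new)  [load 60/70]
  65 → roll 2 (new)  [load 65/70]
  20 → roll 3 (new)  [load 20/70]
  45 → roll 3  [load 65/70]
  20 → roll 4 (new)  [load 20/70]
  35 → roll 4  [load 55/70]
  40 → roll 5 (new)  [load 40/70]
  30 → roll 5  [load 70/70]
  15 → roll 4  [load 70/70]
  35 → roll 6 (new)  [load 35/70]
  10 → roll 1  [load 70/70]
  10 → roll 6  [load 45/70]
  25 → roll 6  [load 70/70]
  20 → roll 7 (new)  [load 20/70]
7 paper rolls opened.

7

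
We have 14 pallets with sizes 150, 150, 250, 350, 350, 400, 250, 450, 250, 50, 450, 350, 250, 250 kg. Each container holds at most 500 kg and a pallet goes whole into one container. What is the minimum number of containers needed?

9

Total = 450 + 450 + 400 + 350 + 350 + 350 + 250 + 250 + 250 + 250 + 250 + 150 + 150 + 50 = 3950 kg.
Lower bound: ⌈3950/500⌉ = 8 containers.
A packing using 9 containers:
  container 1: 450 + 50 = 500
  container 2: 450 = 450
  container 3: 400 = 400
  container 4: 350 + 150 = 500
  container 5: 350 + 150 = 500
  container 6: 350 = 350
  container 7: 250 + 250 = 500
  container 8: 250 + 250 = 500
  container 9: 250 = 250
No arrangement into 8 containers stays within capacity, so 9 is optimal.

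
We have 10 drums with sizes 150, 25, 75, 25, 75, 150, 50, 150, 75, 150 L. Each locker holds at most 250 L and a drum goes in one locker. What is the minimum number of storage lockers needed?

4

Total = 150 + 150 + 150 + 150 + 75 + 75 + 75 + 50 + 25 + 25 = 925 L.
Lower bound: ⌈925/250⌉ = 4 storage lockers.
A packing using 4 storage lockers:
  locker 1: 150 + 75 + 25 = 250
  locker 2: 150 + 75 + 25 = 250
  locker 3: 150 + 75 = 225
  locker 4: 150 + 50 = 200
This matches the lower bound, so 4 is optimal.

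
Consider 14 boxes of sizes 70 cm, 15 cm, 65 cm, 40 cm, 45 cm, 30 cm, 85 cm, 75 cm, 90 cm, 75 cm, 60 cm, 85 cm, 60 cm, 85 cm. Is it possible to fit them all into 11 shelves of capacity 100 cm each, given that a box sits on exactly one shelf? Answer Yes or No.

A valid assignment using 11 shelves:
  shelf 1: 90 = 90
  shelf 2: 85 + 15 = 100
  shelf 3: 85 = 85
  shelf 4: 85 = 85
  shelf 5: 75 = 75
  shelf 6: 75 = 75
  shelf 7: 70 + 30 = 100
  shelf 8: 65 = 65
  shelf 9: 60 + 40 = 100
  shelf 10: 60 = 60
  shelf 11: 45 = 45
Every load is within 100 cm, so 11 shelves suffice.

Yes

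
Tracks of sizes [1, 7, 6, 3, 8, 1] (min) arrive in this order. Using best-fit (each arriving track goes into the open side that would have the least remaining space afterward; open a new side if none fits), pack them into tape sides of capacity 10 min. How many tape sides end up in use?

3

  1 → side 1 (new)  [load 1/10]
  7 → side 1  [load 8/10]
  6 → side 2 (new)  [load 6/10]
  3 → side 2  [load 9/10]
  8 → side 3 (new)  [load 8/10]
  1 → side 2  [load 10/10]
3 tape sides opened.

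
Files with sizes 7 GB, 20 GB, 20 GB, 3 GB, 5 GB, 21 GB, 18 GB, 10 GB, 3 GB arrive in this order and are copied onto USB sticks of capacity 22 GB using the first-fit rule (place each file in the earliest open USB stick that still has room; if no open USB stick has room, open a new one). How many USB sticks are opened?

  7 → USB stick 1 (new)  [load 7/22]
  20 → USB stick 2 (new)  [load 20/22]
  20 → USB stick 3 (new)  [load 20/22]
  3 → USB stick 1  [load 10/22]
  5 → USB stick 1  [load 15/22]
  21 → USB stick 4 (new)  [load 21/22]
  18 → USB stick 5 (new)  [load 18/22]
  10 → USB stick 6 (new)  [load 10/22]
  3 → USB stick 1  [load 18/22]
6 USB sticks opened.

6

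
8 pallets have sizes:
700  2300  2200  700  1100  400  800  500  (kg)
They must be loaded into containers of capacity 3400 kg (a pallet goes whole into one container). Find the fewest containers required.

3

Total = 2300 + 2200 + 1100 + 800 + 700 + 700 + 500 + 400 = 8700 kg.
Lower bound: ⌈8700/3400⌉ = 3 containers.
A packing using 3 containers:
  container 1: 2300 + 1100 = 3400
  container 2: 2200 + 800 + 400 = 3400
  container 3: 700 + 700 + 500 = 1900
This matches the lower bound, so 3 is optimal.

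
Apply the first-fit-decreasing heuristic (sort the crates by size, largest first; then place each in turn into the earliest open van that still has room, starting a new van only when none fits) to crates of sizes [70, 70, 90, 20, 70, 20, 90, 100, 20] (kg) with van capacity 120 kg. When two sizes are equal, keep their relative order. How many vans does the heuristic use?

Sorted descending: 100, 90, 90, 70, 70, 70, 20, 20, 20.
  100 → van 1 (new)  [load 100/120]
  90 → van 2 (new)  [load 90/120]
  90 → van 3 (new)  [load 90/120]
  70 → van 4 (new)  [load 70/120]
  70 → van 5 (new)  [load 70/120]
  70 → van 6 (new)  [load 70/120]
  20 → van 1  [load 120/120]
  20 → van 2  [load 110/120]
  20 → van 3  [load 110/120]
6 vans opened.

6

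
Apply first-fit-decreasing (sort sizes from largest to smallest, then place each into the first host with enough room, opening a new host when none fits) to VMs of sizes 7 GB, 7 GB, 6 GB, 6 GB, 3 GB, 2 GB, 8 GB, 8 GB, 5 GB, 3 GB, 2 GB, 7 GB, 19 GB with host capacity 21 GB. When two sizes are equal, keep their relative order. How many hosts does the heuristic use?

Sorted descending: 19, 8, 8, 7, 7, 7, 6, 6, 5, 3, 3, 2, 2.
  19 → host 1 (new)  [load 19/21]
  8 → host 2 (new)  [load 8/21]
  8 → host 2  [load 16/21]
  7 → host 3 (new)  [load 7/21]
  7 → host 3  [load 14/21]
  7 → host 3  [load 21/21]
  6 → host 4 (new)  [load 6/21]
  6 → host 4  [load 12/21]
  5 → host 2  [load 21/21]
  3 → host 4  [load 15/21]
  3 → host 4  [load 18/21]
  2 → host 1  [load 21/21]
  2 → host 4  [load 20/21]
4 hosts opened.

4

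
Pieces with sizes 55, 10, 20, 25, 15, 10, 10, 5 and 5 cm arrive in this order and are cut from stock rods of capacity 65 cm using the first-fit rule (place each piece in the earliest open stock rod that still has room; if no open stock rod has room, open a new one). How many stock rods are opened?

  55 → stock rod 1 (new)  [load 55/65]
  10 → stock rod 1  [load 65/65]
  20 → stock rod 2 (new)  [load 20/65]
  25 → stock rod 2  [load 45/65]
  15 → stock rod 2  [load 60/65]
  10 → stock rod 3 (new)  [load 10/65]
  10 → stock rod 3  [load 20/65]
  5 → stock rod 2  [load 65/65]
  5 → stock rod 3  [load 25/65]
3 stock rods opened.

3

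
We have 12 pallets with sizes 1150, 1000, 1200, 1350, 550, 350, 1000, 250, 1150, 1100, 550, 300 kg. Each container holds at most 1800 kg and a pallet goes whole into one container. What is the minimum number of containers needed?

7

Total = 1350 + 1200 + 1150 + 1150 + 1100 + 1000 + 1000 + 550 + 550 + 350 + 300 + 250 = 9950 kg.
Lower bound: ⌈9950/1800⌉ = 6 containers.
Also, 7 pallets each exceed 900 kg, and no two of those can share a container, so at least 7 containers are needed.
A packing using 7 containers:
  container 1: 1350 + 350 = 1700
  container 2: 1200 + 550 = 1750
  container 3: 1150 + 550 = 1700
  container 4: 1150 + 300 + 250 = 1700
  container 5: 1100 = 1100
  container 6: 1000 = 1000
  container 7: 1000 = 1000
This matches the lower bound, so 7 is optimal.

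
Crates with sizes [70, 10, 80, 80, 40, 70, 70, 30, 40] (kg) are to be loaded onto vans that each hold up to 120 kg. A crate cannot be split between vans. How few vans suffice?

Total = 80 + 80 + 70 + 70 + 70 + 40 + 40 + 30 + 10 = 490 kg.
Lower bound: ⌈490/120⌉ = 5 vans.
A packing using 5 vans:
  van 1: 80 + 40 = 120
  van 2: 80 + 40 = 120
  van 3: 70 + 30 + 10 = 110
  van 4: 70 = 70
  van 5: 70 = 70
This matches the lower bound, so 5 is optimal.

5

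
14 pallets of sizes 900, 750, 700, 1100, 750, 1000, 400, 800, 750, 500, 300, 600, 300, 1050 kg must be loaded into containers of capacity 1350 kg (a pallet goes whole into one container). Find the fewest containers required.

Total = 1100 + 1050 + 1000 + 900 + 800 + 750 + 750 + 750 + 700 + 600 + 500 + 400 + 300 + 300 = 9900 kg.
Lower bound: ⌈9900/1350⌉ = 8 containers.
Also, 9 pallets each exceed 675 kg, and no two of those can share a container, so at least 9 containers are needed.
A packing using 9 containers:
  container 1: 1100 = 1100
  container 2: 1050 + 300 = 1350
  container 3: 1000 + 300 = 1300
  container 4: 900 + 400 = 1300
  container 5: 800 + 500 = 1300
  container 6: 750 + 600 = 1350
  container 7: 750 = 750
  container 8: 750 = 750
  container 9: 700 = 700
This matches the lower bound, so 9 is optimal.

9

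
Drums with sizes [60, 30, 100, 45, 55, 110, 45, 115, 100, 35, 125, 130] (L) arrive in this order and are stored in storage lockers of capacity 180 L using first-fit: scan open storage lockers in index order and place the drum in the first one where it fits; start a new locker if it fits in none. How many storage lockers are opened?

7

  60 → locker 1 (new)  [load 60/180]
  30 → locker 1  [load 90/180]
  100 → locker 2 (new)  [load 100/180]
  45 → locker 1  [load 135/180]
  55 → locker 2  [load 155/180]
  110 → locker 3 (new)  [load 110/180]
  45 → locker 1  [load 180/180]
  115 → locker 4 (new)  [load 115/180]
  100 → locker 5 (new)  [load 100/180]
  35 → locker 3  [load 145/180]
  125 → locker 6 (new)  [load 125/180]
  130 → locker 7 (new)  [load 130/180]
7 storage lockers opened.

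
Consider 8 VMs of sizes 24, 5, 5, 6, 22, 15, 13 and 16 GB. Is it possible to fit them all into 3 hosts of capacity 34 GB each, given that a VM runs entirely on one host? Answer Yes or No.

No

Total = 106 GB; ⌈106/34⌉ = 4.
At least 4 hosts are required, but only 3 are allowed.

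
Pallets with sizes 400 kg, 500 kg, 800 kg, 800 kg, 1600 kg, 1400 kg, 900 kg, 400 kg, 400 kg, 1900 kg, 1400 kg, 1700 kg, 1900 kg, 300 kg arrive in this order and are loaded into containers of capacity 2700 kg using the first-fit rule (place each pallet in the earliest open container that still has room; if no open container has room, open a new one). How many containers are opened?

7

  400 → container 1 (new)  [load 400/2700]
  500 → container 1  [load 900/2700]
  800 → container 1  [load 1700/2700]
  800 → container 1  [load 2500/2700]
  1600 → container 2 (new)  [load 1600/2700]
  1400 → container 3 (new)  [load 1400/2700]
  900 → container 2  [load 2500/2700]
  400 → container 3  [load 1800/2700]
  400 → container 3  [load 2200/2700]
  1900 → container 4 (new)  [load 1900/2700]
  1400 → container 5 (new)  [load 1400/2700]
  1700 → container 6 (new)  [load 1700/2700]
  1900 → container 7 (new)  [load 1900/2700]
  300 → container 3  [load 2500/2700]
7 containers opened.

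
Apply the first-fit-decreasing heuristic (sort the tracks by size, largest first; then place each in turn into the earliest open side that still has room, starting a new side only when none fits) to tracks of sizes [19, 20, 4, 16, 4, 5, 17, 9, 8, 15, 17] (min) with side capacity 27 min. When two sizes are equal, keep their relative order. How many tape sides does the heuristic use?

Sorted descending: 20, 19, 17, 17, 16, 15, 9, 8, 5, 4, 4.
  20 → side 1 (new)  [load 20/27]
  19 → side 2 (new)  [load 19/27]
  17 → side 3 (new)  [load 17/27]
  17 → side 4 (new)  [load 17/27]
  16 → side 5 (new)  [load 16/27]
  15 → side 6 (new)  [load 15/27]
  9 → side 3  [load 26/27]
  8 → side 2  [load 27/27]
  5 → side 1  [load 25/27]
  4 → side 4  [load 21/27]
  4 → side 4  [load 25/27]
6 tape sides opened.

6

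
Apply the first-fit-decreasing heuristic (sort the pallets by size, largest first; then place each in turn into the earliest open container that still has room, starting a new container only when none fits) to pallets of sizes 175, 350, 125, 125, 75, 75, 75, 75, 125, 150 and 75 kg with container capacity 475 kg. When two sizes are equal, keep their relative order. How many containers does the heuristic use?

Sorted descending: 350, 175, 150, 125, 125, 125, 75, 75, 75, 75, 75.
  350 → container 1 (new)  [load 350/475]
  175 → container 2 (new)  [load 175/475]
  150 → container 2  [load 325/475]
  125 → container 1  [load 475/475]
  125 → container 2  [load 450/475]
  125 → container 3 (new)  [load 125/475]
  75 → container 3  [load 200/475]
  75 → container 3  [load 275/475]
  75 → container 3  [load 350/475]
  75 → container 3  [load 425/475]
  75 → container 4 (new)  [load 75/475]
4 containers opened.

4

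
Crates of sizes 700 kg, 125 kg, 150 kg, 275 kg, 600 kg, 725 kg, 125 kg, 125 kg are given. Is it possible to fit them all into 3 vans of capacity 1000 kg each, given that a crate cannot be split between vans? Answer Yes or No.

Yes

A valid assignment using 3 vans:
  van 1: 725 + 275 = 1000
  van 2: 700 + 150 + 125 = 975
  van 3: 600 + 125 + 125 = 850
Every load is within 1000 kg, so 3 vans suffice.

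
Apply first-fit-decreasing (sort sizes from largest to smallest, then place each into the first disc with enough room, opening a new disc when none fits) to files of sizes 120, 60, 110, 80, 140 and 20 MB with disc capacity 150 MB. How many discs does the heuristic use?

4

Sorted descending: 140, 120, 110, 80, 60, 20.
  140 → disc 1 (new)  [load 140/150]
  120 → disc 2 (new)  [load 120/150]
  110 → disc 3 (new)  [load 110/150]
  80 → disc 4 (new)  [load 80/150]
  60 → disc 4  [load 140/150]
  20 → disc 2  [load 140/150]
4 discs opened.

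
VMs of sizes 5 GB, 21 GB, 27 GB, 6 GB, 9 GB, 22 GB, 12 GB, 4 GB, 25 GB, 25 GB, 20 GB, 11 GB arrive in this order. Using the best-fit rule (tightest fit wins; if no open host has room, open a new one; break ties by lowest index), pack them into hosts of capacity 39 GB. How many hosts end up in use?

6

  5 → host 1 (new)  [load 5/39]
  21 → host 1  [load 26/39]
  27 → host 2 (new)  [load 27/39]
  6 → host 2  [load 33/39]
  9 → host 1  [load 35/39]
  22 → host 3 (new)  [load 22/39]
  12 → host 3  [load 34/39]
  4 → host 1  [load 39/39]
  25 → host 4 (new)  [load 25/39]
  25 → host 5 (new)  [load 25/39]
  20 → host 6 (new)  [load 20/39]
  11 → host 4  [load 36/39]
6 hosts opened.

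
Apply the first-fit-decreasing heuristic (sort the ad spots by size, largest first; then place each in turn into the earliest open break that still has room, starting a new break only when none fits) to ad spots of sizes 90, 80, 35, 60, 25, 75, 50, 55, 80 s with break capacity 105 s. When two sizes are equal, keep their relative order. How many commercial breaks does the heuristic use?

Sorted descending: 90, 80, 80, 75, 60, 55, 50, 35, 25.
  90 → break 1 (new)  [load 90/105]
  80 → break 2 (new)  [load 80/105]
  80 → break 3 (new)  [load 80/105]
  75 → break 4 (new)  [load 75/105]
  60 → break 5 (new)  [load 60/105]
  55 → break 6 (new)  [load 55/105]
  50 → break 6  [load 105/105]
  35 → break 5  [load 95/105]
  25 → break 2  [load 105/105]
6 commercial breaks opened.

6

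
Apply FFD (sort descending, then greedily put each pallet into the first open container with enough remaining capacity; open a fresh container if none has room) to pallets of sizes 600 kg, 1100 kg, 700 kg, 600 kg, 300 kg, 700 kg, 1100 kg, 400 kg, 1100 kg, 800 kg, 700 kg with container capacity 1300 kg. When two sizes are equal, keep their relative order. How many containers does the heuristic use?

7

Sorted descending: 1100, 1100, 1100, 800, 700, 700, 700, 600, 600, 400, 300.
  1100 → container 1 (new)  [load 1100/1300]
  1100 → container 2 (new)  [load 1100/1300]
  1100 → container 3 (new)  [load 1100/1300]
  800 → container 4 (new)  [load 800/1300]
  700 → container 5 (new)  [load 700/1300]
  700 → container 6 (new)  [load 700/1300]
  700 → container 7 (new)  [load 700/1300]
  600 → container 5  [load 1300/1300]
  600 → container 6  [load 1300/1300]
  400 → container 4  [load 1200/1300]
  300 → container 7  [load 1000/1300]
7 containers opened.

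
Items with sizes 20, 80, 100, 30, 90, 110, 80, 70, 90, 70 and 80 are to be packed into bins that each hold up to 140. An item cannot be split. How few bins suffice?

8

Total = 110 + 100 + 90 + 90 + 80 + 80 + 80 + 70 + 70 + 30 + 20 = 820.
Lower bound: ⌈820/140⌉ = 6 bins.
Also, 7 items each exceed 70, and no two of those can share a bin, so at least 7 bins are needed.
A packing using 8 bins:
  bin 1: 110 + 30 = 140
  bin 2: 100 + 20 = 120
  bin 3: 90 = 90
  bin 4: 90 = 90
  bin 5: 80 = 80
  bin 6: 80 = 80
  bin 7: 80 = 80
  bin 8: 70 + 70 = 140
No arrangement into 7 bins stays within capacity, so 8 is optimal.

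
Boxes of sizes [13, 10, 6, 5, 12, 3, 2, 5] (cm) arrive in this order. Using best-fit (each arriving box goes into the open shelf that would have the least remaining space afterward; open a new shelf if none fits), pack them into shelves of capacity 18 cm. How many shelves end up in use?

4

  13 → shelf 1 (new)  [load 13/18]
  10 → shelf 2 (new)  [load 10/18]
  6 → shelf 2  [load 16/18]
  5 → shelf 1  [load 18/18]
  12 → shelf 3 (new)  [load 12/18]
  3 → shelf 3  [load 15/18]
  2 → shelf 2  [load 18/18]
  5 → shelf 4 (new)  [load 5/18]
4 shelves opened.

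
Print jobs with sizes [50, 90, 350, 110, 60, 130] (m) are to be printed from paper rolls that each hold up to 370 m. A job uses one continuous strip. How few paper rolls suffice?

3

Total = 350 + 130 + 110 + 90 + 60 + 50 = 790 m.
Lower bound: ⌈790/370⌉ = 3 paper rolls.
A packing using 3 paper rolls:
  roll 1: 350 = 350
  roll 2: 130 + 110 + 90 = 330
  roll 3: 60 + 50 = 110
This matches the lower bound, so 3 is optimal.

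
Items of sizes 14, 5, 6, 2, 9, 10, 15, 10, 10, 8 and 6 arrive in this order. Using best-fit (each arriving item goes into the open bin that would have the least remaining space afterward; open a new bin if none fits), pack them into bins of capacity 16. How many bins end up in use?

8

  14 → bin 1 (new)  [load 14/16]
  5 → bin 2 (new)  [load 5/16]
  6 → bin 2  [load 11/16]
  2 → bin 1  [load 16/16]
  9 → bin 3 (new)  [load 9/16]
  10 → bin 4 (new)  [load 10/16]
  15 → bin 5 (new)  [load 15/16]
  10 → bin 6 (new)  [load 10/16]
  10 → bin 7 (new)  [load 10/16]
  8 → bin 8 (new)  [load 8/16]
  6 → bin 4  [load 16/16]
8 bins opened.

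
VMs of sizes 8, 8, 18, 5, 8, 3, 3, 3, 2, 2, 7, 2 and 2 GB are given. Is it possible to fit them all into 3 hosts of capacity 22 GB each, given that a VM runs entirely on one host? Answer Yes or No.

Total = 71 GB; ⌈71/22⌉ = 4.
At least 4 hosts are required, but only 3 are allowed.

No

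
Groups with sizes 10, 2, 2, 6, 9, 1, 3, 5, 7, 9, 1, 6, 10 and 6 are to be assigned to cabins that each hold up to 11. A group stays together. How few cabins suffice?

8

Total = 10 + 10 + 9 + 9 + 7 + 6 + 6 + 6 + 5 + 3 + 2 + 2 + 1 + 1 = 77.
Lower bound: ⌈77/11⌉ = 7 cabins.
Also, 8 groups each exceed 11/2, and no two of those can share a cabin, so at least 8 cabins are needed.
A packing using 8 cabins:
  cabin 1: 10 + 1 = 11
  cabin 2: 10 + 1 = 11
  cabin 3: 9 + 2 = 11
  cabin 4: 9 + 2 = 11
  cabin 5: 7 + 3 = 10
  cabin 6: 6 + 5 = 11
  cabin 7: 6 = 6
  cabin 8: 6 = 6
This matches the lower bound, so 8 is optimal.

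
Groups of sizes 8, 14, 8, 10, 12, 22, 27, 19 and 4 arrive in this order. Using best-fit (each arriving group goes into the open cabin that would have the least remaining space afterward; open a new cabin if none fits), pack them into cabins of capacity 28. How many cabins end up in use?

  8 → cabin 1 (new)  [load 8/28]
  14 → cabin 1  [load 22/28]
  8 → cabin 2 (new)  [load 8/28]
  10 → cabin 2  [load 18/28]
  12 → cabin 3 (new)  [load 12/28]
  22 → cabin 4 (new)  [load 22/28]
  27 → cabin 5 (new)  [load 27/28]
  19 → cabin 6 (new)  [load 19/28]
  4 → cabin 1  [load 26/28]
6 cabins opened.

6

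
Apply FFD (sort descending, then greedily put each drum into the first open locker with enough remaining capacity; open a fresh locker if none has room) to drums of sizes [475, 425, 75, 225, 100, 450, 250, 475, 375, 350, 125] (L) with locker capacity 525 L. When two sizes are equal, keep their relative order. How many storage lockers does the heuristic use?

Sorted descending: 475, 475, 450, 425, 375, 350, 250, 225, 125, 100, 75.
  475 → locker 1 (new)  [load 475/525]
  475 → locker 2 (new)  [load 475/525]
  450 → locker 3 (new)  [load 450/525]
  425 → locker 4 (new)  [load 425/525]
  375 → locker 5 (new)  [load 375/525]
  350 → locker 6 (new)  [load 350/525]
  250 → locker 7 (new)  [load 250/525]
  225 → locker 7  [load 475/525]
  125 → locker 5  [load 500/525]
  100 → locker 4  [load 525/525]
  75 → locker 3  [load 525/525]
7 storage lockers opened.

7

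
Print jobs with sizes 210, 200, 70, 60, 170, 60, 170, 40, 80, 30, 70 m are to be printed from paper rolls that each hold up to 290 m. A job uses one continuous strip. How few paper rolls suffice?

5

Total = 210 + 200 + 170 + 170 + 80 + 70 + 70 + 60 + 60 + 40 + 30 = 1160 m.
Lower bound: ⌈1160/290⌉ = 4 paper rolls.
A packing using 5 paper rolls:
  roll 1: 210 + 80 = 290
  roll 2: 200 + 70 = 270
  roll 3: 170 + 70 + 40 = 280
  roll 4: 170 + 60 + 60 = 290
  roll 5: 30 = 30
No arrangement into 4 paper rolls stays within capacity, so 5 is optimal.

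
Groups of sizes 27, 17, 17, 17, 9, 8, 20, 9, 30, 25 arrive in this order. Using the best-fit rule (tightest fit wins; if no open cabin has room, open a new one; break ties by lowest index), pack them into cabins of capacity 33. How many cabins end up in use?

  27 → cabin 1 (new)  [load 27/33]
  17 → cabin 2 (new)  [load 17/33]
  17 → cabin 3 (new)  [load 17/33]
  17 → cabin 4 (new)  [load 17/33]
  9 → cabin 2  [load 26/33]
  8 → cabin 3  [load 25/33]
  20 → cabin 5 (new)  [load 20/33]
  9 → cabin 5  [load 29/33]
  30 → cabin 6 (new)  [load 30/33]
  25 → cabin 7 (new)  [load 25/33]
7 cabins opened.

7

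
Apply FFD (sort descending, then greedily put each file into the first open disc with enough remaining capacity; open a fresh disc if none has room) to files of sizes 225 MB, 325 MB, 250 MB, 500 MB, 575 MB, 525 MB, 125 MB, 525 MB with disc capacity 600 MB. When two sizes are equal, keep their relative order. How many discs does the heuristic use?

Sorted descending: 575, 525, 525, 500, 325, 250, 225, 125.
  575 → disc 1 (new)  [load 575/600]
  525 → disc 2 (new)  [load 525/600]
  525 → disc 3 (new)  [load 525/600]
  500 → disc 4 (new)  [load 500/600]
  325 → disc 5 (new)  [load 325/600]
  250 → disc 5  [load 575/600]
  225 → disc 6 (new)  [load 225/600]
  125 → disc 6  [load 350/600]
6 discs opened.

6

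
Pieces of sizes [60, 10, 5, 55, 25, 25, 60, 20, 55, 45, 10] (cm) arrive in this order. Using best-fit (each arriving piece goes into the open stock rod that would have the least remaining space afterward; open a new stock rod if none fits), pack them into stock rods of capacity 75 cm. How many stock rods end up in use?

6

  60 → stock rod 1 (new)  [load 60/75]
  10 → stock rod 1  [load 70/75]
  5 → stock rod 1  [load 75/75]
  55 → stock rod 2 (new)  [load 55/75]
  25 → stock rod 3 (new)  [load 25/75]
  25 → stock rod 3  [load 50/75]
  60 → stock rod 4 (new)  [load 60/75]
  20 → stock rod 2  [load 75/75]
  55 → stock rod 5 (new)  [load 55/75]
  45 → stock rod 6 (new)  [load 45/75]
  10 → stock rod 4  [load 70/75]
6 stock rods opened.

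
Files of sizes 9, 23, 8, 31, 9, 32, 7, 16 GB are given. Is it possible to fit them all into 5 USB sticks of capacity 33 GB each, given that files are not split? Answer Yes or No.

Yes

A valid assignment using 5 USB sticks:
  USB stick 1: 32 = 32
  USB stick 2: 31 = 31
  USB stick 3: 23 + 9 = 32
  USB stick 4: 16 + 9 + 8 = 33
  USB stick 5: 7 = 7
Every load is within 33 GB, so 5 USB sticks suffice.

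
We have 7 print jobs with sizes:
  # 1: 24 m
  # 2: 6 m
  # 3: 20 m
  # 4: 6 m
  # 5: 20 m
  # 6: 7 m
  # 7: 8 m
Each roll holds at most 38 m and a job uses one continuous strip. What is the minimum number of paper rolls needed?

3

Total = 24 + 20 + 20 + 8 + 7 + 6 + 6 = 91 m.
Lower bound: ⌈91/38⌉ = 3 paper rolls.
A packing using 3 paper rolls:
  roll 1: 24 + 8 + 6 = 38
  roll 2: 20 + 7 + 6 = 33
  roll 3: 20 = 20
This matches the lower bound, so 3 is optimal.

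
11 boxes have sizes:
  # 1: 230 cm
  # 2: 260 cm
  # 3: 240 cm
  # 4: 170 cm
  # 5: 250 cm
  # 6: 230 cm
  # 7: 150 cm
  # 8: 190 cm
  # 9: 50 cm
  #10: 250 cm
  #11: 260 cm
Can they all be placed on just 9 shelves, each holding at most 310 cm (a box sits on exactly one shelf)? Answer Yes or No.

No

Total = 2280 cm; ⌈2280/310⌉ = 8.
9 boxes each exceed half the capacity and cannot share a shelf, forcing at least 9 shelves.
The bound of 9 does not rule out 9, but exhaustive search shows no assignment into 9 shelves of capacity 310 cm exists — the minimum is 10.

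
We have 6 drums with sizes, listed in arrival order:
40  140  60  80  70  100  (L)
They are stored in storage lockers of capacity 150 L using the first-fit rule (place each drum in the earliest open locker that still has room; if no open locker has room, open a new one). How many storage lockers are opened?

4

  40 → locker 1 (new)  [load 40/150]
  140 → locker 2 (new)  [load 140/150]
  60 → locker 1  [load 100/150]
  80 → locker 3 (new)  [load 80/150]
  70 → locker 3  [load 150/150]
  100 → locker 4 (new)  [load 100/150]
4 storage lockers opened.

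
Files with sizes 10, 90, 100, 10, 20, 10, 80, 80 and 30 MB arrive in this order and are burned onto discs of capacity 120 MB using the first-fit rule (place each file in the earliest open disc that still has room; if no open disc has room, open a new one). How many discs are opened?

4

  10 → disc 1 (new)  [load 10/120]
  90 → disc 1  [load 100/120]
  100 → disc 2 (new)  [load 100/120]
  10 → disc 1  [load 110/120]
  20 → disc 2  [load 120/120]
  10 → disc 1  [load 120/120]
  80 → disc 3 (new)  [load 80/120]
  80 → disc 4 (new)  [load 80/120]
  30 → disc 3  [load 110/120]
4 discs opened.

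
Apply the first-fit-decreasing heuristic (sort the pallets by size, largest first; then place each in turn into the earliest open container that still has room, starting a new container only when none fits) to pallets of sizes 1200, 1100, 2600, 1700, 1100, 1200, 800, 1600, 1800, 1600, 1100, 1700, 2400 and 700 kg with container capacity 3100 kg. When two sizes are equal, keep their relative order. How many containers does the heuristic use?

8

Sorted descending: 2600, 2400, 1800, 1700, 1700, 1600, 1600, 1200, 1200, 1100, 1100, 1100, 800, 700.
  2600 → container 1 (new)  [load 2600/3100]
  2400 → container 2 (new)  [load 2400/3100]
  1800 → container 3 (new)  [load 1800/3100]
  1700 → container 4 (new)  [load 1700/3100]
  1700 → container 5 (new)  [load 1700/3100]
  1600 → container 6 (new)  [load 1600/3100]
  1600 → container 7 (new)  [load 1600/3100]
  1200 → container 3  [load 3000/3100]
  1200 → container 4  [load 2900/3100]
  1100 → container 5  [load 2800/3100]
  1100 → container 6  [load 2700/3100]
  1100 → container 7  [load 2700/3100]
  800 → container 8 (new)  [load 800/3100]
  700 → container 2  [load 3100/3100]
8 containers opened.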